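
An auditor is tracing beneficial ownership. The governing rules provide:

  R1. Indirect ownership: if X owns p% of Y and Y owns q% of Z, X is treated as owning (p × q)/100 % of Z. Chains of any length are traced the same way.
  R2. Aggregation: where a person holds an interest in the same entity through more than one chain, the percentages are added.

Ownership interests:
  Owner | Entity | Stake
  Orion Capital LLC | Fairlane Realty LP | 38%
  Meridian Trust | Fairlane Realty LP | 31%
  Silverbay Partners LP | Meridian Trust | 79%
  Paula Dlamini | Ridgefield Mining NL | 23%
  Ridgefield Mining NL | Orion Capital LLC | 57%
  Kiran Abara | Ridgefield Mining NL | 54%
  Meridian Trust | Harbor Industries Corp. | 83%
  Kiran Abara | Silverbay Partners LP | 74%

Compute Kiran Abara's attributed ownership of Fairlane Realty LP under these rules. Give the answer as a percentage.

Chain via Ridgefield Mining NL → Orion Capital LLC (R1): 54% × 57% × 38% = 11.6964% of Fairlane Realty LP.
Chain via Silverbay Partners LP → Meridian Trust (R1): 74% × 79% × 31% = 18.1226% of Fairlane Realty LP.
Aggregating (R2): 11.6964% + 18.1226% = 29.819%.

29.819%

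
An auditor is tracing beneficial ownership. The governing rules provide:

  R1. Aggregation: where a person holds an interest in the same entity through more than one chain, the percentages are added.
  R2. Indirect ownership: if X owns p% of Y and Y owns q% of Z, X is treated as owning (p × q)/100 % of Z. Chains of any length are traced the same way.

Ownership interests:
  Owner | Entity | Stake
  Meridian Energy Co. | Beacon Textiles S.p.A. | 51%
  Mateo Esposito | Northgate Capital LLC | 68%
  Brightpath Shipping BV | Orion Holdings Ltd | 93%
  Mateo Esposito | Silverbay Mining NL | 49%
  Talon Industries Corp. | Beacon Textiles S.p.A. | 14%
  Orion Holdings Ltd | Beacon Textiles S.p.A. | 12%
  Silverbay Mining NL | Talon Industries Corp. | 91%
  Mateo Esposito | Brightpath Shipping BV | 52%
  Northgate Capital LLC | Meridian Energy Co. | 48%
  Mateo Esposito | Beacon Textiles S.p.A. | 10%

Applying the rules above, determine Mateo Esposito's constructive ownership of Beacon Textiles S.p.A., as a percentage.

Chain via Brightpath Shipping BV → Orion Holdings Ltd (R2): 52% × 93% × 12% = 5.8032% of Beacon Textiles S.p.A.
Chain via Northgate Capital LLC → Meridian Energy Co. (R2): 68% × 48% × 51% = 16.6464% of Beacon Textiles S.p.A.
Chain via Silverbay Mining NL → Talon Industries Corp. (R2): 49% × 91% × 14% = 6.2426% of Beacon Textiles S.p.A.
Direct interest in Beacon Textiles S.p.A: 10%.
Aggregating (R1): 5.8032% + 16.6464% + 6.2426% + 10% = 38.6922%.

38.6922%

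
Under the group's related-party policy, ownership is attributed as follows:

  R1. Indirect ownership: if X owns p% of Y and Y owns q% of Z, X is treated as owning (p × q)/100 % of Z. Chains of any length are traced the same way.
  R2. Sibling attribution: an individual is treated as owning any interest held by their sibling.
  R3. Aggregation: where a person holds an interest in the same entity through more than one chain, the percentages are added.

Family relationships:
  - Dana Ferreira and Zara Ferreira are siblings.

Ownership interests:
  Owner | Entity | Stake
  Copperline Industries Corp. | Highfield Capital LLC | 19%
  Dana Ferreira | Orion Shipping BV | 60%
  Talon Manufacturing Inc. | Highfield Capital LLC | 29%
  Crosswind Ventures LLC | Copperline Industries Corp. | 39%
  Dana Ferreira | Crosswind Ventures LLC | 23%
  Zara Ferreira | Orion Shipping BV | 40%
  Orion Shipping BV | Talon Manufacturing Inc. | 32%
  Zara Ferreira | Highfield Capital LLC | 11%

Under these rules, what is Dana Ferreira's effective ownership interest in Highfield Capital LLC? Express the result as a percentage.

By sibling attribution (R2), Dana Ferreira is treated as also owning Zara Ferreira's interest in Orion Shipping BV, giving 60% + 40% = 100%.
By sibling attribution (R2), Dana Ferreira is treated as owning Zara Ferreira's 11% interest in Highfield Capital LLC.
Chain via Orion Shipping BV → Talon Manufacturing Inc. (R1): 100% × 32% × 29% = 9.28% of Highfield Capital LLC.
Chain via Crosswind Ventures LLC → Copperline Industries Corp. (R1): 23% × 39% × 19% = 1.7043% of Highfield Capital LLC.
Direct interest in Highfield Capital LLC: 11%.
Aggregating (R3): 9.28% + 1.7043% + 11% = 21.9843%.

21.9843%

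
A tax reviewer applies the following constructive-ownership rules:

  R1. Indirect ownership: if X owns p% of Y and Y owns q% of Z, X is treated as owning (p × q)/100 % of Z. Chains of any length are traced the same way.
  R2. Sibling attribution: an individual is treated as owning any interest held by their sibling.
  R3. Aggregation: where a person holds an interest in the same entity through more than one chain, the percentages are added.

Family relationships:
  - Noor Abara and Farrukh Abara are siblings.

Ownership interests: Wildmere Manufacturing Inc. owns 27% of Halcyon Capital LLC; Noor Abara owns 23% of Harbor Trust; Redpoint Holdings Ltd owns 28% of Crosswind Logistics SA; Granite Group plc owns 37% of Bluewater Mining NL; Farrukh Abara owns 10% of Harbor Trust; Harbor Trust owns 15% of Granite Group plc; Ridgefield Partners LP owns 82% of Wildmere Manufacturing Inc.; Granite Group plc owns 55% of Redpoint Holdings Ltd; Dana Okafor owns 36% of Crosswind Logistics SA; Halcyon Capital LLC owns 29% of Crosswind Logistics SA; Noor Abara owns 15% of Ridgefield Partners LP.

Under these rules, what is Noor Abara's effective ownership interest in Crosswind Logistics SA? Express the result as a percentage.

By sibling attribution (R2), Noor Abara is treated as also owning Farrukh Abara's interest in Harbor Trust, giving 23% + 10% = 33%.
Chain via Harbor Trust → Granite Group plc → Redpoint Holdings Ltd (R1): 33% × 15% × 55% × 28% = 0.7623% of Crosswind Logistics SA.
Chain via Ridgefield Partners LP → Wildmere Manufacturing Inc. → Halcyon Capital LLC (R1): 15% × 82% × 27% × 29% = 0.96309% of Crosswind Logistics SA.
Aggregating (R3): 0.7623% + 0.96309% = 1.72539%.

1.72539%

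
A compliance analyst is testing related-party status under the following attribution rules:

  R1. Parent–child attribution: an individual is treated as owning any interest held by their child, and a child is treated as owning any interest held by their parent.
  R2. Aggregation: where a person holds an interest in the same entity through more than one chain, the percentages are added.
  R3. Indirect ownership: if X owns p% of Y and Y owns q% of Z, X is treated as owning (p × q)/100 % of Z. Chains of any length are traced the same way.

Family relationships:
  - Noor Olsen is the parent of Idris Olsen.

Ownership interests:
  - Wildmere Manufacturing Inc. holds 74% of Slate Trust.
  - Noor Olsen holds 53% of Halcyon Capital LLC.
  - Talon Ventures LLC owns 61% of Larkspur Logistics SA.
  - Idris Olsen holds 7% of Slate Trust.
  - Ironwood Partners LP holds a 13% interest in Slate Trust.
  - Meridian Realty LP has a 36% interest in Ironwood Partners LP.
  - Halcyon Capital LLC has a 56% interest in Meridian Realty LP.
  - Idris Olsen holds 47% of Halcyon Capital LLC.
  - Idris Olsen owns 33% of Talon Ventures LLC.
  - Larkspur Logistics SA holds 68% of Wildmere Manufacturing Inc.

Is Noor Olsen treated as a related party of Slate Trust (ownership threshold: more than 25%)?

No

By parent–child attribution (R1), Noor Olsen is treated as also owning Idris Olsen's interest in Halcyon Capital LLC, giving 53% + 47% = 100%.
By parent–child attribution (R1), Noor Olsen is treated as owning Idris Olsen's 33% interest in Talon Ventures LLC.
By parent–child attribution (R1), Noor Olsen is treated as owning Idris Olsen's 7% interest in Slate Trust.
Chain via Halcyon Capital LLC → Meridian Realty LP → Ironwood Partners LP (R3): 100% × 56% × 36% × 13% = 2.6208% of Slate Trust.
Chain via Talon Ventures LLC → Larkspur Logistics SA → Wildmere Manufacturing Inc. (R3): 33% × 61% × 68% × 74% = 10.129416% of Slate Trust.
Direct interest in Slate Trust: 7%.
Aggregating (R2): 2.6208% + 10.129416% + 7% = 19.750216%.
19.750216% does not exceed the 25% threshold, so Noor is not a related party to Slate Trust.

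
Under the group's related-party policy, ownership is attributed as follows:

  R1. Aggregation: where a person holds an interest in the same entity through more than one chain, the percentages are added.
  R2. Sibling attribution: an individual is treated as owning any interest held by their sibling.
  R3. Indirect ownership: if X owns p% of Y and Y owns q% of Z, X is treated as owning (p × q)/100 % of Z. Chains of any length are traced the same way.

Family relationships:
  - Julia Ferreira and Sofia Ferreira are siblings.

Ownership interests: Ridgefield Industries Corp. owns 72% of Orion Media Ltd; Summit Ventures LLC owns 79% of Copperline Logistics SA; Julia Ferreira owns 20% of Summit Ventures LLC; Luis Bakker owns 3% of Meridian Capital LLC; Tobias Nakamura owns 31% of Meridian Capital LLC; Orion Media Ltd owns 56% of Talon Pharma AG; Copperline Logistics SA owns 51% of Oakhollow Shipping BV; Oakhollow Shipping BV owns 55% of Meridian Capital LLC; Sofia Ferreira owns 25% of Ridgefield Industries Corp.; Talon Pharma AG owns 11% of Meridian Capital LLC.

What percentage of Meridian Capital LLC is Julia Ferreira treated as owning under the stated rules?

5.5407%

By sibling attribution (R2), Julia Ferreira is treated as owning Sofia Ferreira's 25% interest in Ridgefield Industries Corp.
Chain via Summit Ventures LLC → Copperline Logistics SA → Oakhollow Shipping BV (R3): 20% × 79% × 51% × 55% = 4.4319% of Meridian Capital LLC.
Chain via Ridgefield Industries Corp. → Orion Media Ltd → Talon Pharma AG (R3): 25% × 72% × 56% × 11% = 1.1088% of Meridian Capital LLC.
Aggregating (R1): 4.4319% + 1.1088% = 5.5407%.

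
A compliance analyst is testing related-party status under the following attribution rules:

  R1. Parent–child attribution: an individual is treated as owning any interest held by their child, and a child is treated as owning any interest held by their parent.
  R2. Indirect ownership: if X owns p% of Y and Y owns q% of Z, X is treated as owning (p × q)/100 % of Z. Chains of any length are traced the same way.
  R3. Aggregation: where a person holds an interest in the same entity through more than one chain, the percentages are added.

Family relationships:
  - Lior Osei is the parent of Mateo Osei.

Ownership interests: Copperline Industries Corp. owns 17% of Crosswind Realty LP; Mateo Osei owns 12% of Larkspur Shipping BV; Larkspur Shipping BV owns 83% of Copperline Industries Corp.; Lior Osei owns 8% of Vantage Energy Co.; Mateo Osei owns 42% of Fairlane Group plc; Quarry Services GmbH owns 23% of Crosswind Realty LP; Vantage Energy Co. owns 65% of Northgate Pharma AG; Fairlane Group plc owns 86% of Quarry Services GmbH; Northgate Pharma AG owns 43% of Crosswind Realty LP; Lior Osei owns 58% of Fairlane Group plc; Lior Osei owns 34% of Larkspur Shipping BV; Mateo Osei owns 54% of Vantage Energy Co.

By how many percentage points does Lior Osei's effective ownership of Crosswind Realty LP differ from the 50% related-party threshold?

6.4004

By parent–child attribution (R1), Lior Osei is treated as also owning Mateo Osei's interest in Larkspur Shipping BV, giving 34% + 12% = 46%.
By parent–child attribution (R1), Lior Osei is treated as also owning Mateo Osei's interest in Vantage Energy Co, giving 8% + 54% = 62%.
By parent–child attribution (R1), Lior Osei is treated as also owning Mateo Osei's interest in Fairlane Group plc, giving 58% + 42% = 100%.
Chain via Larkspur Shipping BV → Copperline Industries Corp. (R2): 46% × 83% × 17% = 6.4906% of Crosswind Realty LP.
Chain via Vantage Energy Co. → Northgate Pharma AG (R2): 62% × 65% × 43% = 17.329% of Crosswind Realty LP.
Chain via Fairlane Group plc → Quarry Services GmbH (R2): 100% × 86% × 23% = 19.78% of Crosswind Realty LP.
Aggregating (R3): 6.4906% + 17.329% + 19.78% = 43.5996%.
43.5996% falls short of the 50% threshold by 6.4004 percentage points.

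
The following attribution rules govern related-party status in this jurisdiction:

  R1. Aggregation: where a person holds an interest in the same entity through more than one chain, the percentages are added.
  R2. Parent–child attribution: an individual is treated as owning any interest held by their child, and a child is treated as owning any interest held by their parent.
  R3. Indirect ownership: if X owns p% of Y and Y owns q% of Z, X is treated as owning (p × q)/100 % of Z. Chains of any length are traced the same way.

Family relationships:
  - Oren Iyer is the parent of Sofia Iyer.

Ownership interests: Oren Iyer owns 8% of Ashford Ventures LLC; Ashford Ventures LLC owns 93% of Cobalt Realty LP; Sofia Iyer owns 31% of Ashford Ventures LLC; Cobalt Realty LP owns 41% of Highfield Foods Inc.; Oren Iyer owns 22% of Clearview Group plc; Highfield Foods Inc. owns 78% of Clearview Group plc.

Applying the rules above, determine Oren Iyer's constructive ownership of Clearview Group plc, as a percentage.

33.599146%

By parent–child attribution (R2), Oren Iyer is treated as also owning Sofia Iyer's interest in Ashford Ventures LLC, giving 8% + 31% = 39%.
Chain via Ashford Ventures LLC → Cobalt Realty LP → Highfield Foods Inc. (R3): 39% × 93% × 41% × 78% = 11.599146% of Clearview Group plc.
Direct interest in Clearview Group plc: 22%.
Aggregating (R1): 11.599146% + 22% = 33.599146%.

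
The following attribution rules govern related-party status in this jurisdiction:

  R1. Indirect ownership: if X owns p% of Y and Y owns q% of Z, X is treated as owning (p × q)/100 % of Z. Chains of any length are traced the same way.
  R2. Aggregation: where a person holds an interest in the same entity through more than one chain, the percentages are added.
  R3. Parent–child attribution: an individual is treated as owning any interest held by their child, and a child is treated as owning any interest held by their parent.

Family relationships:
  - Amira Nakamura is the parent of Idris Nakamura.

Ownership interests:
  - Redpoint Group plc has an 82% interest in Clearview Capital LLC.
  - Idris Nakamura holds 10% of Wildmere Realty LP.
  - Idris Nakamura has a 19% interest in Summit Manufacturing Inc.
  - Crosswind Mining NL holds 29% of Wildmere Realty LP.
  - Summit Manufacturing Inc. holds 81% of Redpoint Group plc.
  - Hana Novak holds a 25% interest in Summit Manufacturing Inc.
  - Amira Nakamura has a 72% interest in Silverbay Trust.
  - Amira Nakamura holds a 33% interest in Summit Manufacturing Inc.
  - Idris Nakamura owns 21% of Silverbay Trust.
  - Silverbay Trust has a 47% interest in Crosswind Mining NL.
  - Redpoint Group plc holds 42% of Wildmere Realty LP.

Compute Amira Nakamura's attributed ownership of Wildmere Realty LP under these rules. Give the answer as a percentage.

By parent–child attribution (R3), Amira Nakamura is treated as also owning Idris Nakamura's interest in Silverbay Trust, giving 72% + 21% = 93%.
By parent–child attribution (R3), Amira Nakamura is treated as also owning Idris Nakamura's interest in Summit Manufacturing Inc, giving 33% + 19% = 52%.
By parent–child attribution (R3), Amira Nakamura is treated as owning Idris Nakamura's 10% interest in Wildmere Realty LP.
Chain via Silverbay Trust → Crosswind Mining NL (R1): 93% × 47% × 29% = 12.6759% of Wildmere Realty LP.
Chain via Summit Manufacturing Inc. → Redpoint Group plc (R1): 52% × 81% × 42% = 17.6904% of Wildmere Realty LP.
Direct interest in Wildmere Realty LP: 10%.
Aggregating (R2): 12.6759% + 17.6904% + 10% = 40.3663%.

40.3663%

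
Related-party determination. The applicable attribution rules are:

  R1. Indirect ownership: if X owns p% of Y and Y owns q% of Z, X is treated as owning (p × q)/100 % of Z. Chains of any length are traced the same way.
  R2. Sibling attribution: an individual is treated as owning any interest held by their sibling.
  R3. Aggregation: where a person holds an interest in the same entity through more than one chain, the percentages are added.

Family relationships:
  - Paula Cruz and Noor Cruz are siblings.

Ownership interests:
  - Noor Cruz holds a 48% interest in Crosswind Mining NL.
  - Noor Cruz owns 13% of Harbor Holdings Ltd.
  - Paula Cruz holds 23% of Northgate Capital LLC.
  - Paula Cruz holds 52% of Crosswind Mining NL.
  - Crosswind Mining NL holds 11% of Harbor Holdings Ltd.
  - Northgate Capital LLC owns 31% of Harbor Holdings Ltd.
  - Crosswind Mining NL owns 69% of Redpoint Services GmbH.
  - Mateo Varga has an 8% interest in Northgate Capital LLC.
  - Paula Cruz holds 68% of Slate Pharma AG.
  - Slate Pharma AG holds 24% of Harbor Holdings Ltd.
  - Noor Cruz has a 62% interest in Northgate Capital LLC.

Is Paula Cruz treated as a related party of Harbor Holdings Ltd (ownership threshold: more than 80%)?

By sibling attribution (R2), Paula Cruz is treated as also owning Noor Cruz's interest in Crosswind Mining NL, giving 52% + 48% = 100%.
By sibling attribution (R2), Paula Cruz is treated as also owning Noor Cruz's interest in Northgate Capital LLC, giving 23% + 62% = 85%.
By sibling attribution (R2), Paula Cruz is treated as owning Noor Cruz's 13% interest in Harbor Holdings Ltd.
Chain via Crosswind Mining NL (R1): 100% × 11% = 11% of Harbor Holdings Ltd.
Chain via Slate Pharma AG (R1): 68% × 24% = 16.32% of Harbor Holdings Ltd.
Chain via Northgate Capital LLC (R1): 85% × 31% = 26.35% of Harbor Holdings Ltd.
Direct interest in Harbor Holdings Ltd: 13%.
Aggregating (R3): 11% + 16.32% + 26.35% + 13% = 66.67%.
66.67% does not exceed the 80% threshold, so Paula is not a related party to Harbor Holdings Ltd.

No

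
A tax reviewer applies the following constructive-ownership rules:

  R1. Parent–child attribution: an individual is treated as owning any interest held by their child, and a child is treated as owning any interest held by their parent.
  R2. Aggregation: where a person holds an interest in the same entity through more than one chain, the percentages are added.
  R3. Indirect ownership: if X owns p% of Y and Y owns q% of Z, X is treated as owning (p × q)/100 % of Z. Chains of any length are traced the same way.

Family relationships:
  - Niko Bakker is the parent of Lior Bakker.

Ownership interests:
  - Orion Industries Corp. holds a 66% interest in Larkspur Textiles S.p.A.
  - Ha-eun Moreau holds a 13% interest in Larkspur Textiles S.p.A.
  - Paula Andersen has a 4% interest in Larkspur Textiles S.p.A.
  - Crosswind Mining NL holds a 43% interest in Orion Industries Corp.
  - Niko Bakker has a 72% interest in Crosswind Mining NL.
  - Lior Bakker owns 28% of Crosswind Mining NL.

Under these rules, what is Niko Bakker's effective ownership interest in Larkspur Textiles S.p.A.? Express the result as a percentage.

28.38%

By parent–child attribution (R1), Niko Bakker is treated as also owning Lior Bakker's interest in Crosswind Mining NL, giving 72% + 28% = 100%.
Chain via Crosswind Mining NL → Orion Industries Corp. (R3): 100% × 43% × 66% = 28.38% of Larkspur Textiles S.p.A.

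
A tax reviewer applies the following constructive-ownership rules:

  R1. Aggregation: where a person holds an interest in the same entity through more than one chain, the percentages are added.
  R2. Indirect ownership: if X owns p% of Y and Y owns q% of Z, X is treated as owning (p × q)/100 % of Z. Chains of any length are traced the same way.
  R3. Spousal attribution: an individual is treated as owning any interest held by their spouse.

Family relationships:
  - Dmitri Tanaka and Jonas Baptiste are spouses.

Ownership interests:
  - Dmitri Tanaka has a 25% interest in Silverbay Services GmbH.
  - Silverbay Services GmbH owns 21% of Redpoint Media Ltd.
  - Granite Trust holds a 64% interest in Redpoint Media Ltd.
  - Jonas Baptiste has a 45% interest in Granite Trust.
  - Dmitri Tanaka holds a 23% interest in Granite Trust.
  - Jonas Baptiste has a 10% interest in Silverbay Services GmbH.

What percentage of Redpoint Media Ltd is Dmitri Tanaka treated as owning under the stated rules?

By spousal attribution (R3), Dmitri Tanaka is treated as also owning Jonas Baptiste's interest in Granite Trust, giving 23% + 45% = 68%.
By spousal attribution (R3), Dmitri Tanaka is treated as also owning Jonas Baptiste's interest in Silverbay Services GmbH, giving 25% + 10% = 35%.
Chain via Granite Trust (R2): 68% × 64% = 43.52% of Redpoint Media Ltd.
Chain via Silverbay Services GmbH (R2): 35% × 21% = 7.35% of Redpoint Media Ltd.
Aggregating (R1): 43.52% + 7.35% = 50.87%.

50.87%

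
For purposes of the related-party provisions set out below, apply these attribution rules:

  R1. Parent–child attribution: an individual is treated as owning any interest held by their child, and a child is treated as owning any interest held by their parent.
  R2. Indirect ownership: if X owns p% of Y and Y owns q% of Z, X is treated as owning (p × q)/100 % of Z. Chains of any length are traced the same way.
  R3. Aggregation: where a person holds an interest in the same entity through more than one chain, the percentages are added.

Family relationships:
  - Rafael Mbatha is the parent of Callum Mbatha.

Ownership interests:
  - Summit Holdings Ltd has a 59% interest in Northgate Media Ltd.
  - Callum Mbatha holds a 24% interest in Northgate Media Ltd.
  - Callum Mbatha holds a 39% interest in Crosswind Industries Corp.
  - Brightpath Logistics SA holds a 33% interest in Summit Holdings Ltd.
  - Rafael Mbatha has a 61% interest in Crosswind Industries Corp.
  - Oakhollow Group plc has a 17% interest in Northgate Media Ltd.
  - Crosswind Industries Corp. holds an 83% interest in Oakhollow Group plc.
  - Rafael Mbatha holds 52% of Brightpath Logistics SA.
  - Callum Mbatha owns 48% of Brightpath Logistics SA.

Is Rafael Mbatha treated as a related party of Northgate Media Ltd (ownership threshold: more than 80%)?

No

By parent–child attribution (R1), Rafael Mbatha is treated as also owning Callum Mbatha's interest in Brightpath Logistics SA, giving 52% + 48% = 100%.
By parent–child attribution (R1), Rafael Mbatha is treated as also owning Callum Mbatha's interest in Crosswind Industries Corp, giving 61% + 39% = 100%.
By parent–child attribution (R1), Rafael Mbatha is treated as owning Callum Mbatha's 24% interest in Northgate Media Ltd.
Chain via Brightpath Logistics SA → Summit Holdings Ltd (R2): 100% × 33% × 59% = 19.47% of Northgate Media Ltd.
Chain via Crosswind Industries Corp. → Oakhollow Group plc (R2): 100% × 83% × 17% = 14.11% of Northgate Media Ltd.
Direct interest in Northgate Media Ltd: 24%.
Aggregating (R3): 19.47% + 14.11% + 24% = 57.58%.
57.58% does not exceed the 80% threshold, so Rafael is not a related party to Northgate Media Ltd.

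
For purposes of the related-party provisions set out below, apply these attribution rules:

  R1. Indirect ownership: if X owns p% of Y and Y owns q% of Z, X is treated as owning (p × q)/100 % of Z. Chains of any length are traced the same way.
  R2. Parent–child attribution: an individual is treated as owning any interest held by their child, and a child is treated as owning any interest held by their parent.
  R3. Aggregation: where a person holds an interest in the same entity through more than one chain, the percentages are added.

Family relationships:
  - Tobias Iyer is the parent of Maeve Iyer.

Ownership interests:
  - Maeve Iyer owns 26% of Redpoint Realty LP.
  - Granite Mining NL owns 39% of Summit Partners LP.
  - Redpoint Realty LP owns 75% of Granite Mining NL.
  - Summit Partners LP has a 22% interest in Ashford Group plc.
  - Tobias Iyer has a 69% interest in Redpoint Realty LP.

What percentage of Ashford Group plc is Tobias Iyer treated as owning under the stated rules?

6.11325%

By parent–child attribution (R2), Tobias Iyer is treated as also owning Maeve Iyer's interest in Redpoint Realty LP, giving 69% + 26% = 95%.
Chain via Redpoint Realty LP → Granite Mining NL → Summit Partners LP (R1): 95% × 75% × 39% × 22% = 6.11325% of Ashford Group plc.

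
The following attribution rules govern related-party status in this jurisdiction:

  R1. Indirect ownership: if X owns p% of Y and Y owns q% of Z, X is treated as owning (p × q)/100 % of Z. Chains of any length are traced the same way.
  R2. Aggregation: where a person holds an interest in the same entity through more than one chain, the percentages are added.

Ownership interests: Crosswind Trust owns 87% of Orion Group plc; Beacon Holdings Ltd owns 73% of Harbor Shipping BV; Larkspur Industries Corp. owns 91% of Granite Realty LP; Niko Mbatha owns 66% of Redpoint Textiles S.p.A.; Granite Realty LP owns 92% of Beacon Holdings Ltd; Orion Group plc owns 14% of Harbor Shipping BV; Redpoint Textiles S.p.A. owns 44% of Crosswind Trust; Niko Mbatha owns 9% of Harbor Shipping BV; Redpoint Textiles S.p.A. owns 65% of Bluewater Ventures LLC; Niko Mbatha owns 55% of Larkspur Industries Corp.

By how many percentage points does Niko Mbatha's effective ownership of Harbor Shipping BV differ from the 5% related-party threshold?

Chain via Redpoint Textiles S.p.A. → Crosswind Trust → Orion Group plc (R1): 66% × 44% × 87% × 14% = 3.537072% of Harbor Shipping BV.
Chain via Larkspur Industries Corp. → Granite Realty LP → Beacon Holdings Ltd (R1): 55% × 91% × 92% × 73% = 33.61358% of Harbor Shipping BV.
Direct interest in Harbor Shipping BV: 9%.
Aggregating (R2): 3.537072% + 33.61358% + 9% = 46.150652%.
46.150652% exceeds the 5% threshold by 41.150652 percentage points.

41.150652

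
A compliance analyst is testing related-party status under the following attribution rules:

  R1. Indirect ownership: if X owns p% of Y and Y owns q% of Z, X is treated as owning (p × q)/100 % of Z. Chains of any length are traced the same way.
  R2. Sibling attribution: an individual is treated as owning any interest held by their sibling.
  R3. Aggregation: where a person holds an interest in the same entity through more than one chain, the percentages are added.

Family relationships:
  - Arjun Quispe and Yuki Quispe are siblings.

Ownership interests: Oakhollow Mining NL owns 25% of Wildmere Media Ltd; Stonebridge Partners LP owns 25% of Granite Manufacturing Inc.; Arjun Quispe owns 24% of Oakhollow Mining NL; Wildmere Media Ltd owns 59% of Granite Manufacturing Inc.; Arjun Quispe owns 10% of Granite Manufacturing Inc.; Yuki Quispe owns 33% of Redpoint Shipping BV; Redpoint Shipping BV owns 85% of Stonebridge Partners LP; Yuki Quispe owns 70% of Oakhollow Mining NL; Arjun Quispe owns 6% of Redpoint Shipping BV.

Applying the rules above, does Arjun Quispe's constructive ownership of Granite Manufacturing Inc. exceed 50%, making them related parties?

No

By sibling attribution (R2), Arjun Quispe is treated as also owning Yuki Quispe's interest in Redpoint Shipping BV, giving 6% + 33% = 39%.
By sibling attribution (R2), Arjun Quispe is treated as also owning Yuki Quispe's interest in Oakhollow Mining NL, giving 24% + 70% = 94%.
Chain via Redpoint Shipping BV → Stonebridge Partners LP (R1): 39% × 85% × 25% = 8.2875% of Granite Manufacturing Inc.
Chain via Oakhollow Mining NL → Wildmere Media Ltd (R1): 94% × 25% × 59% = 13.865% of Granite Manufacturing Inc.
Direct interest in Granite Manufacturing Inc: 10%.
Aggregating (R3): 8.2875% + 13.865% + 10% = 32.1525%.
32.1525% does not exceed the 50% threshold, so Arjun is not a related party to Granite Manufacturing Inc.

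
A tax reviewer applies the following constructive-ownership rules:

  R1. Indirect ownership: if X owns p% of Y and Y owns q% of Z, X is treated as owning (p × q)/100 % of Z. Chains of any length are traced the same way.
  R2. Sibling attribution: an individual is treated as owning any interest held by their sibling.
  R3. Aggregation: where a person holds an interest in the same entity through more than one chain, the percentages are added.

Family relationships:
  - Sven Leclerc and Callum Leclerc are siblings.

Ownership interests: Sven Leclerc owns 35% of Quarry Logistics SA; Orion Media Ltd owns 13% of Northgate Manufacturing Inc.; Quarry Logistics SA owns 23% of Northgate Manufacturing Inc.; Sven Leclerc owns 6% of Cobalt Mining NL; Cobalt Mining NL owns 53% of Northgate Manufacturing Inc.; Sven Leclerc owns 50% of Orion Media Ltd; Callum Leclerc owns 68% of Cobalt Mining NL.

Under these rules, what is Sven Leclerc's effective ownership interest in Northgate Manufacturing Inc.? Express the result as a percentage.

By sibling attribution (R2), Sven Leclerc is treated as also owning Callum Leclerc's interest in Cobalt Mining NL, giving 6% + 68% = 74%.
Chain via Quarry Logistics SA (R1): 35% × 23% = 8.05% of Northgate Manufacturing Inc.
Chain via Cobalt Mining NL (R1): 74% × 53% = 39.22% of Northgate Manufacturing Inc.
Chain via Orion Media Ltd (R1): 50% × 13% = 6.5% of Northgate Manufacturing Inc.
Aggregating (R3): 8.05% + 39.22% + 6.5% = 53.77%.

53.77%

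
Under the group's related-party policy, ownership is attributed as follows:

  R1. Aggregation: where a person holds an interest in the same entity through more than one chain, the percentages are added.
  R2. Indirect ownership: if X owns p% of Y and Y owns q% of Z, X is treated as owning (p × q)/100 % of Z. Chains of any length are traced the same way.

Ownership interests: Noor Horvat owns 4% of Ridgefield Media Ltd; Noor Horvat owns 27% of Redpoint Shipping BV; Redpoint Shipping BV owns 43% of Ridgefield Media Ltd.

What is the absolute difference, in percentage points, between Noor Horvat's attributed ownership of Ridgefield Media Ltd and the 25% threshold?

Chain via Redpoint Shipping BV (R2): 27% × 43% = 11.61% of Ridgefield Media Ltd.
Direct interest in Ridgefield Media Ltd: 4%.
Aggregating (R1): 11.61% + 4% = 15.61%.
15.61% falls short of the 25% threshold by 9.39 percentage points.

9.39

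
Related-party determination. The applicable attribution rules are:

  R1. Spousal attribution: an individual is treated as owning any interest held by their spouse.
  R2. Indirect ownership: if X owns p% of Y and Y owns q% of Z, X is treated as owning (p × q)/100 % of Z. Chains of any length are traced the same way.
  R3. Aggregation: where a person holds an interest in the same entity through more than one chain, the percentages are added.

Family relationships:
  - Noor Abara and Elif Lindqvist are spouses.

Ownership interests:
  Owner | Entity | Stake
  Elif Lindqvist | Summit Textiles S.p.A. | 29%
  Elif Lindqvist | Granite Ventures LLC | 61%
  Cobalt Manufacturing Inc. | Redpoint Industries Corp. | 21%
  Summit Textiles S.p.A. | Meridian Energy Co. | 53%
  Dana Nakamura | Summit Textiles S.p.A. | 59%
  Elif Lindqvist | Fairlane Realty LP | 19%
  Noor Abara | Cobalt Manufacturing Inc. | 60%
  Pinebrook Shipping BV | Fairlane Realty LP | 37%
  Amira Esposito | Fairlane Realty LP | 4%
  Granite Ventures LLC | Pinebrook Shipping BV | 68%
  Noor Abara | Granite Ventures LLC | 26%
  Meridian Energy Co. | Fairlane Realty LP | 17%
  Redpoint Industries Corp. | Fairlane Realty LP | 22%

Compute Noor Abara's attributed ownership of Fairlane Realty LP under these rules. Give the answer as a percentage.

46.2741%

By spousal attribution (R1), Noor Abara is treated as also owning Elif Lindqvist's interest in Granite Ventures LLC, giving 26% + 61% = 87%.
By spousal attribution (R1), Noor Abara is treated as owning Elif Lindqvist's 29% interest in Summit Textiles S.p.A.
By spousal attribution (R1), Noor Abara is treated as owning Elif Lindqvist's 19% interest in Fairlane Realty LP.
Chain via Cobalt Manufacturing Inc. → Redpoint Industries Corp. (R2): 60% × 21% × 22% = 2.772% of Fairlane Realty LP.
Chain via Granite Ventures LLC → Pinebrook Shipping BV (R2): 87% × 68% × 37% = 21.8892% of Fairlane Realty LP.
Chain via Summit Textiles S.p.A. → Meridian Energy Co. (R2): 29% × 53% × 17% = 2.6129% of Fairlane Realty LP.
Direct interest in Fairlane Realty LP: 19%.
Aggregating (R3): 2.772% + 21.8892% + 2.6129% + 19% = 46.2741%.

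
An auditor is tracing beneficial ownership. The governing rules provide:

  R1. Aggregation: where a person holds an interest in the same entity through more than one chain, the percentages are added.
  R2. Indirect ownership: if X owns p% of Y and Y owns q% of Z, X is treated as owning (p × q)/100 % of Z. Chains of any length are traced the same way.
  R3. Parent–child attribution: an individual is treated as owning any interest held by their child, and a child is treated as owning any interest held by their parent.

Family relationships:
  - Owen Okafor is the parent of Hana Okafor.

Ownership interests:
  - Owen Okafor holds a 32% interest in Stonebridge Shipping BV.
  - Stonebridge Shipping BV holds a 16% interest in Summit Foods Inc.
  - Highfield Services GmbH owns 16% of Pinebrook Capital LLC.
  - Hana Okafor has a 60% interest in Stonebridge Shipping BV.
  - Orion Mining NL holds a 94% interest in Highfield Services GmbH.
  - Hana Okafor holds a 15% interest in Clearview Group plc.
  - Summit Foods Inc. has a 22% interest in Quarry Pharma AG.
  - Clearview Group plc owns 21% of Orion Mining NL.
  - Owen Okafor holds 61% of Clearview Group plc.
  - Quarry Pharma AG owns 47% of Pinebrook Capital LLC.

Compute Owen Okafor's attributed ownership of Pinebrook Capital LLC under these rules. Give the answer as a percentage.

3.922432%

By parent–child attribution (R3), Owen Okafor is treated as also owning Hana Okafor's interest in Clearview Group plc, giving 61% + 15% = 76%.
By parent–child attribution (R3), Owen Okafor is treated as also owning Hana Okafor's interest in Stonebridge Shipping BV, giving 32% + 60% = 92%.
Chain via Clearview Group plc → Orion Mining NL → Highfield Services GmbH (R2): 76% × 21% × 94% × 16% = 2.400384% of Pinebrook Capital LLC.
Chain via Stonebridge Shipping BV → Summit Foods Inc. → Quarry Pharma AG (R2): 92% × 16% × 22% × 47% = 1.522048% of Pinebrook Capital LLC.
Aggregating (R1): 2.400384% + 1.522048% = 3.922432%.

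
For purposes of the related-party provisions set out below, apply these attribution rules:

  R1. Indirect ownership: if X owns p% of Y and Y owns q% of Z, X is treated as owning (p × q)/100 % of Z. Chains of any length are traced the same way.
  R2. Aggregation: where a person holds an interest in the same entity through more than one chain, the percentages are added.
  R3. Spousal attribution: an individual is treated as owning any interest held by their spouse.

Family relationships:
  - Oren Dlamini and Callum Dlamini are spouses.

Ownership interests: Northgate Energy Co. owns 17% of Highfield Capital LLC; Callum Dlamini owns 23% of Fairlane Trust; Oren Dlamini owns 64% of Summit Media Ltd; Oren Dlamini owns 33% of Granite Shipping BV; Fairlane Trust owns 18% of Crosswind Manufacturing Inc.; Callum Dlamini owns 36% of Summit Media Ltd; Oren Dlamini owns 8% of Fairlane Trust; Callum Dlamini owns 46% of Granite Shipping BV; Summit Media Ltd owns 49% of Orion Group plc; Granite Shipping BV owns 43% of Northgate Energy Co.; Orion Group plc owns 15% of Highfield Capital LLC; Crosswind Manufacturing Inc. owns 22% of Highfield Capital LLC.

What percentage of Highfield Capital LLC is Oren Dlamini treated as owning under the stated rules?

By spousal attribution (R3), Oren Dlamini is treated as also owning Callum Dlamini's interest in Granite Shipping BV, giving 33% + 46% = 79%.
By spousal attribution (R3), Oren Dlamini is treated as also owning Callum Dlamini's interest in Fairlane Trust, giving 8% + 23% = 31%.
By spousal attribution (R3), Oren Dlamini is treated as also owning Callum Dlamini's interest in Summit Media Ltd, giving 64% + 36% = 100%.
Chain via Granite Shipping BV → Northgate Energy Co. (R1): 79% × 43% × 17% = 5.7749% of Highfield Capital LLC.
Chain via Fairlane Trust → Crosswind Manufacturing Inc. (R1): 31% × 18% × 22% = 1.2276% of Highfield Capital LLC.
Chain via Summit Media Ltd → Orion Group plc (R1): 100% × 49% × 15% = 7.35% of Highfield Capital LLC.
Aggregating (R2): 5.7749% + 1.2276% + 7.35% = 14.3525%.

14.3525%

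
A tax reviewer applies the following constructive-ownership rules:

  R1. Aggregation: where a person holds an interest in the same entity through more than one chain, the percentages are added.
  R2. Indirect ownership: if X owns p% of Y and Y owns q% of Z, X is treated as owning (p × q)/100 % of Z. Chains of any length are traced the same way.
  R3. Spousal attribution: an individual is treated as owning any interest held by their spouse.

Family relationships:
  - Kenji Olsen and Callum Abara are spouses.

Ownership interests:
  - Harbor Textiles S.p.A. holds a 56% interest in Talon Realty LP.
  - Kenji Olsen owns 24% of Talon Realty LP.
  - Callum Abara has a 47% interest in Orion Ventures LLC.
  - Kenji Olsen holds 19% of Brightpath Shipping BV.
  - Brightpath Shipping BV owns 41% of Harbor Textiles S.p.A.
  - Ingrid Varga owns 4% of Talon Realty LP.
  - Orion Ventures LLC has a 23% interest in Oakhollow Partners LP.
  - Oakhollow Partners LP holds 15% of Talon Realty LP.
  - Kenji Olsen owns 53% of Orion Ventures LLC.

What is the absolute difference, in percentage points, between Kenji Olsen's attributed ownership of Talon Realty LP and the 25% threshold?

By spousal attribution (R3), Kenji Olsen is treated as also owning Callum Abara's interest in Orion Ventures LLC, giving 53% + 47% = 100%.
Chain via Orion Ventures LLC → Oakhollow Partners LP (R2): 100% × 23% × 15% = 3.45% of Talon Realty LP.
Chain via Brightpath Shipping BV → Harbor Textiles S.p.A. (R2): 19% × 41% × 56% = 4.3624% of Talon Realty LP.
Direct interest in Talon Realty LP: 24%.
Aggregating (R1): 3.45% + 4.3624% + 24% = 31.8124%.
31.8124% exceeds the 25% threshold by 6.8124 percentage points.

6.8124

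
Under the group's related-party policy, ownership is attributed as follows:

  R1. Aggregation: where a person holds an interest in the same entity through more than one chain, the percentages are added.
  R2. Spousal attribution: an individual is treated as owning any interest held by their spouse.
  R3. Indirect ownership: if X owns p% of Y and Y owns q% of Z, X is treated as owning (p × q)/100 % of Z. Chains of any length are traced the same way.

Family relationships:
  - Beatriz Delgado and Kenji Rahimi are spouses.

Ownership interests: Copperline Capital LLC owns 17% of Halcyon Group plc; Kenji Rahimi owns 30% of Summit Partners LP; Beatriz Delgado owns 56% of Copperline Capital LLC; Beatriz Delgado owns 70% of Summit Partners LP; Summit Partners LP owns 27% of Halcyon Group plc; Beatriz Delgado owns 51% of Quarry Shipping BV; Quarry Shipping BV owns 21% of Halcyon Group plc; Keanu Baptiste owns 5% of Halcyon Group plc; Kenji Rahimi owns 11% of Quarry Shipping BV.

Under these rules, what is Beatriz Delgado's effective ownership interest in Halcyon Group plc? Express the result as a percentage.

By spousal attribution (R2), Beatriz Delgado is treated as also owning Kenji Rahimi's interest in Quarry Shipping BV, giving 51% + 11% = 62%.
By spousal attribution (R2), Beatriz Delgado is treated as also owning Kenji Rahimi's interest in Summit Partners LP, giving 70% + 30% = 100%.
Chain via Quarry Shipping BV (R3): 62% × 21% = 13.02% of Halcyon Group plc.
Chain via Summit Partners LP (R3): 100% × 27% = 27% of Halcyon Group plc.
Chain via Copperline Capital LLC (R3): 56% × 17% = 9.52% of Halcyon Group plc.
Aggregating (R1): 13.02% + 27% + 9.52% = 49.54%.

49.54%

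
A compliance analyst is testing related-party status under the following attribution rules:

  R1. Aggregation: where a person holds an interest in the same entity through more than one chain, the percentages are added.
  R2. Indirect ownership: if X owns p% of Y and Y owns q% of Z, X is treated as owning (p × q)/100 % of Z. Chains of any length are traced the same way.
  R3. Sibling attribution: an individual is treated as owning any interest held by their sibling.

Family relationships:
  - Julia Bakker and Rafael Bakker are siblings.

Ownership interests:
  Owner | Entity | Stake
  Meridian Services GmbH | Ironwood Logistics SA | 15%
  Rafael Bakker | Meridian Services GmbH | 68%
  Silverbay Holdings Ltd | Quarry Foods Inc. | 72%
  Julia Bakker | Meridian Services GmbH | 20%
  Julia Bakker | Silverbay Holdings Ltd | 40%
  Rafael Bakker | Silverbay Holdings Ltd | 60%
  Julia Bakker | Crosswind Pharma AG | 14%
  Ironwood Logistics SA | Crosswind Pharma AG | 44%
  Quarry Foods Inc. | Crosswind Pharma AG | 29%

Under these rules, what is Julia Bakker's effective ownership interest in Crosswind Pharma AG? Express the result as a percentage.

40.688%

By sibling attribution (R3), Julia Bakker is treated as also owning Rafael Bakker's interest in Meridian Services GmbH, giving 20% + 68% = 88%.
By sibling attribution (R3), Julia Bakker is treated as also owning Rafael Bakker's interest in Silverbay Holdings Ltd, giving 40% + 60% = 100%.
Chain via Meridian Services GmbH → Ironwood Logistics SA (R2): 88% × 15% × 44% = 5.808% of Crosswind Pharma AG.
Chain via Silverbay Holdings Ltd → Quarry Foods Inc. (R2): 100% × 72% × 29% = 20.88% of Crosswind Pharma AG.
Direct interest in Crosswind Pharma AG: 14%.
Aggregating (R1): 5.808% + 20.88% + 14% = 40.688%.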